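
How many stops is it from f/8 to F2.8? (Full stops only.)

3 stops

f/8 → f/5.6 → f/4 → f/2.8 — count the steps: 3 stops.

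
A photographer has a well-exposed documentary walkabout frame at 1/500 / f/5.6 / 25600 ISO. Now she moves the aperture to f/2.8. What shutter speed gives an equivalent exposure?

Aperture: f/5.6 → f/4 → f/2.8 — 2 stops wider (brighter).
Need 2 stops darker from the shutter speed: 1/500 → 1/1000 → 1/2000.

1/2000s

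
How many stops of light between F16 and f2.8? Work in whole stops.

f/16 → f/11 → f/8 → f/5.6 → f/4 → f/2.8 — count the steps: 5 stops.

5 stops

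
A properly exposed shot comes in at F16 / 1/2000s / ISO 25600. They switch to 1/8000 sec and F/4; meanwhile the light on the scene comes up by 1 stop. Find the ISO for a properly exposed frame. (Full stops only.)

Scene light: 1 stop brighter.
Shutter speed: 1/2000 → 1/4000 → 1/8000 — 2 stops faster (darker).
Aperture: f/16 → f/11 → f/8 → f/5.6 → f/4 — 4 stops wider (brighter).
Net so far: 3 stops brighter. ISO: 25600 → 12800 → 6400 → 3200.

ISO 3200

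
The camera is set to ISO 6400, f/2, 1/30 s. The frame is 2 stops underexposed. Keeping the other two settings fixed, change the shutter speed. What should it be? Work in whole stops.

1/8s

Underexposed by 2 stops → need 2 stops brighter.
Shutter speed: 1/30 → 1/15 → 1/8.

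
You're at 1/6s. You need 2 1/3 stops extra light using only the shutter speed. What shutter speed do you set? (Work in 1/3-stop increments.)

0.8 s

Shutter speed: 1/6 → 1/5 → 1/4 → 0.3 → 0.4 → 0.5 → 0.6 → 0.8 — 2 1/3 stops slower (brighter).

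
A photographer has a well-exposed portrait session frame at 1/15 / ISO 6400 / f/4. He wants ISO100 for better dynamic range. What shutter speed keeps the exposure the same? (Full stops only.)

ISO: 6400 → 3200 → 1600 → 800 → 400 → 200 → 100 — 6 stops lower (darker).
Need 6 stops brighter from the shutter speed: 1/15 → 1/8 → 1/4 → 1/2 → 1 → 2 → 4.

4 s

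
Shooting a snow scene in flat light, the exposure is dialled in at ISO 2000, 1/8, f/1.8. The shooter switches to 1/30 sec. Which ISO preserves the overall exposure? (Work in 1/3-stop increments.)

ISO 8000

Shutter speed: 1/8 → 1/10 → 1/13 → 1/15 → 1/20 → 1/25 → 1/30 — 2 stops shorter (darker).
Need 2 stops brighter from the ISO: 2000 → 2500 → 3200 → 4000 → 5000 → 6400 → 8000.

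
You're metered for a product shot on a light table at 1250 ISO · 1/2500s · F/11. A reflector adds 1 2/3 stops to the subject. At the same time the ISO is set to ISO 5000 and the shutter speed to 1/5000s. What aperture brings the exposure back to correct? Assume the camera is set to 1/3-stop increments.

Scene light: 1 2/3 stops brighter.
ISO: 1250 → 1600 → 2000 → 2500 → 3200 → 4000 → 5000 — 2 stops raised (brighter).
Shutter speed: 1/2500 → 1/3200 → 1/4000 → 1/5000 — 1 stop shorter (darker).
Net so far: 2 2/3 stops brighter. Aperture: f/11 → f/13 → f/14 → f/16 → f/18 → f/20 → f/22 → f/25 → f/29.

f/29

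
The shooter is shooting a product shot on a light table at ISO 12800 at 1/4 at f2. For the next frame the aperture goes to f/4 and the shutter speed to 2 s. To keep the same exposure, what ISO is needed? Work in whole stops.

ISO 6400

Aperture: f/2 → f/2.8 → f/4 — 2 stops narrower (darker).
Shutter speed: 1/4 → 1/2 → 1 → 2 — 3 stops longer (brighter).
Net change so far: 1 stop brighter. Offset with the ISO: 12800 → 6400.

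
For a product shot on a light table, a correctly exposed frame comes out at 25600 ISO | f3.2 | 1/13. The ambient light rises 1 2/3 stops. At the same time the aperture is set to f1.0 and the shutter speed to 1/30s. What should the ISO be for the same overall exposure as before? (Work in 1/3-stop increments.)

ISO 2000

Scene light: 1 2/3 stops brighter.
Aperture: f/3.2 → f/2.8 → f/2.5 → f/2.2 → f/2 → f/1.8 → f/1.6 → f/1.4 → f/1.2 → f/1.1 → f/1.0 — 3 1/3 stops opened up (brighter).
Shutter speed: 1/13 → 1/15 → 1/20 → 1/25 → 1/30 — 1 1/3 stops faster (darker).
Net so far: 3 2/3 stops brighter. ISO: 25600 → 20000 → 16000 → 12800 → 10000 → 8000 → 6400 → 5000 → 4000 → 3200 → 2500 → 2000.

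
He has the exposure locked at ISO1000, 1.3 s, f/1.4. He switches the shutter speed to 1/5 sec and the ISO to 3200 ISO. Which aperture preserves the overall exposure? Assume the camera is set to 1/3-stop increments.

f/1.0

Shutter speed: 1.3 → 1 → 0.8 → 0.6 → 0.5 → 0.4 → 0.3 → 1/4 → 1/5 — 2 2/3 stops shorter (darker).
ISO: 1000 → 1250 → 1600 → 2000 → 2500 → 3200 — 1 2/3 stops raised (brighter).
Net change so far: 1 stop darker. Offset with the aperture: f/1.4 → f/1.2 → f/1.1 → f/1.0.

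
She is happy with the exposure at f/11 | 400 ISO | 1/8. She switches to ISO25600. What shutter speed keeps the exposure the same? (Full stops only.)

1/500s

ISO: 400 → 800 → 1600 → 3200 → 6400 → 12800 → 25600 — 6 stops raised (brighter).
Need 6 stops darker from the shutter speed: 1/8 → 1/15 → 1/30 → 1/60 → 1/125 → 1/250 → 1/500.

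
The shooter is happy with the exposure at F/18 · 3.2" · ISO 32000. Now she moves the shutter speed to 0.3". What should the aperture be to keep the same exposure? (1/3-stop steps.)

Shutter speed: 3.2 → 2.5 → 2 → 1.6 → 1.3 → 1 → 0.8 → 0.6 → 0.5 → 0.4 → 0.3 — 3 1/3 stops shorter (darker).
Need 3 1/3 stops brighter from the aperture: f/18 → f/16 → f/14 → f/13 → f/11 → f/10 → f/9 → f/8 → f/7.1 → f/6.3 → f/5.6.

f/5.6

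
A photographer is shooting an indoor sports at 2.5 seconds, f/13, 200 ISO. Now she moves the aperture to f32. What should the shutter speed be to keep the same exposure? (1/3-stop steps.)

15 s

Aperture: f/13 → f/14 → f/16 → f/18 → f/20 → f/22 → f/25 → f/29 → f/32 — 2 2/3 stops stopped down (darker).
Need 2 2/3 stops brighter from the shutter speed: 2.5 → 3.2 → 4 → 5 → 6 → 8 → 10 → 13 → 15.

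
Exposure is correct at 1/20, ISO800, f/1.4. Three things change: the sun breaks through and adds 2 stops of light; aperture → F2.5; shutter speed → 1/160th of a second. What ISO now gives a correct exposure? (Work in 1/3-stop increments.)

Scene light: 2 stops brighter.
Aperture: f/1.4 → f/1.6 → f/1.8 → f/2 → f/2.2 → f/2.5 — 1 2/3 stops narrower (darker).
Shutter speed: 1/20 → 1/25 → 1/30 → 1/40 → 1/50 → 1/60 → 1/80 → 1/100 → 1/125 → 1/160 — 3 stops faster (darker).
Net so far: 2 2/3 stops darker. ISO: 800 → 1000 → 1250 → 1600 → 2000 → 2500 → 3200 → 4000 → 5000.

ISO 5000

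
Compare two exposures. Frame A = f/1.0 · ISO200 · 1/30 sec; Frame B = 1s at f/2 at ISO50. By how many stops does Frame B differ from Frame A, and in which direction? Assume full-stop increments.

Aperture: f/1.0 → f/1.4 → f/2 — 2 stops stopped down (darker).
Shutter speed: 1/30 → 1/15 → 1/8 → 1/4 → 1/2 → 1 — 5 stops slower (brighter).
ISO: 200 → 100 → 50 — 2 stops lower (darker).
Net: −2 +5 −2 = +1 stop.

1 stop brighter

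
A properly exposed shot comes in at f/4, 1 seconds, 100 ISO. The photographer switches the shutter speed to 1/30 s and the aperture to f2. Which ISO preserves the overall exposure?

ISO 800

Shutter speed: 1 → 1/2 → 1/4 → 1/8 → 1/15 → 1/30 — 5 stops shorter (darker).
Aperture: f/4 → f/2.8 → f/2 — 2 stops larger aperture (brighter).
Net change so far: 3 stops darker. Offset with the ISO: 100 → 200 → 400 → 800.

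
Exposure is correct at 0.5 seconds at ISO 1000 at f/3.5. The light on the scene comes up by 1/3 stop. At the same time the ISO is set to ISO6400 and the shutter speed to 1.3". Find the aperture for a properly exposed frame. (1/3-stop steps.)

Scene light: 1/3 stop brighter.
ISO: 1000 → 1250 → 1600 → 2000 → 2500 → 3200 → 4000 → 5000 → 6400 — 2 2/3 stops raised (brighter).
Shutter speed: 0.5 → 0.6 → 0.8 → 1 → 1.3 — 1 1/3 stops slower (brighter).
Net so far: 4 1/3 stops brighter. Aperture: f/3.5 → f/4 → f/4.5 → f/5 → f/5.6 → f/6.3 → f/7.1 → f/8 → f/9 → f/10 → f/11 → f/13 → f/14 → f/16.

f/16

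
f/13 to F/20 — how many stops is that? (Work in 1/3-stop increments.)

1 1/3 stops

f/13 → f/14 → f/16 → f/18 → f/20 — count the steps: 4 third-stops = 1 1/3 stops.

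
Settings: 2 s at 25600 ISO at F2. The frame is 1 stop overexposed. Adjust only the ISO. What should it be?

ISO 12800

Overexposed by 1 stop → need 1 stop darker.
ISO: 25600 → 12800.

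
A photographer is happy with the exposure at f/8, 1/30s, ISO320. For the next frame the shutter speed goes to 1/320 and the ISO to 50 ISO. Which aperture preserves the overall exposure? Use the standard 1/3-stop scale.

f/1.0

Shutter speed: 1/30 → 1/40 → 1/50 → 1/60 → 1/80 → 1/100 → 1/125 → 1/160 → 1/200 → 1/250 → 1/320 — 3 1/3 stops faster (darker).
ISO: 320 → 250 → 200 → 160 → 125 → 100 → 80 → 64 → 50 — 2 2/3 stops lower (darker).
Net change so far: 6 stops darker. Offset with the aperture: f/8 → f/7.1 → f/6.3 → f/5.6 → f/5 → f/4.5 → f/4 → f/3.5 → f/3.2 → f/2.8 → f/2.5 → f/2.2 → f/2 → f/1.8 → f/1.6 → f/1.4 → f/1.2 → f/1.1 → f/1.0.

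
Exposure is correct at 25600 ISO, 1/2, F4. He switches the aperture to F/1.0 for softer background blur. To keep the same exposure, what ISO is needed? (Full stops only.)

ISO 1600

Aperture: f/4 → f/2.8 → f/2 → f/1.4 → f/1.0 — 4 stops opened up (brighter).
Need 4 stops darker from the ISO: 25600 → 12800 → 6400 → 3200 → 1600.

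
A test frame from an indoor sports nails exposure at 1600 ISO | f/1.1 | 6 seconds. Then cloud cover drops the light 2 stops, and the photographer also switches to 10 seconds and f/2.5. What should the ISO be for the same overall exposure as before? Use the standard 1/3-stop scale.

Scene light: 2 stops darker.
Shutter speed: 6 → 8 → 10 — 2/3 stop longer (brighter).
Aperture: f/1.1 → f/1.2 → f/1.4 → f/1.6 → f/1.8 → f/2 → f/2.2 → f/2.5 — 2 1/3 stops narrower (darker).
Net so far: 3 2/3 stops darker. ISO: 1600 → 2000 → 2500 → 3200 → 4000 → 5000 → 6400 → 8000 → 10000 → 12800 → 16000 → 20000.

ISO 20000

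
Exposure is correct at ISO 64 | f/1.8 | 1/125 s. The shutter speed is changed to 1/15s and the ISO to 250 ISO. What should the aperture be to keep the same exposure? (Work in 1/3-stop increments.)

f/10

Shutter speed: 1/125 → 1/100 → 1/80 → 1/60 → 1/50 → 1/40 → 1/30 → 1/25 → 1/20 → 1/15 — 3 stops slower (brighter).
ISO: 64 → 80 → 100 → 125 → 160 → 200 → 250 — 2 stops higher (brighter).
Net change so far: 5 stops brighter. Offset with the aperture: f/1.8 → f/2 → f/2.2 → f/2.5 → f/2.8 → f/3.2 → f/3.5 → f/4 → f/4.5 → f/5 → f/5.6 → f/6.3 → f/7.1 → f/8 → f/9 → f/10.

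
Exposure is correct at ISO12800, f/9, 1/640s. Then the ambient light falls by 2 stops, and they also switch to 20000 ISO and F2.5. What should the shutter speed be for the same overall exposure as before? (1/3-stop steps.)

Scene light: 2 stops darker.
ISO: 12800 → 16000 → 20000 — 2/3 stop raised (brighter).
Aperture: f/9 → f/8 → f/7.1 → f/6.3 → f/5.6 → f/5 → f/4.5 → f/4 → f/3.5 → f/3.2 → f/2.8 → f/2.5 — 3 2/3 stops larger aperture (brighter).
Net so far: 2 1/3 stops brighter. Shutter speed: 1/640 → 1/800 → 1/1000 → 1/1250 → 1/1600 → 1/2000 → 1/2500 → 1/3200.

1/3200s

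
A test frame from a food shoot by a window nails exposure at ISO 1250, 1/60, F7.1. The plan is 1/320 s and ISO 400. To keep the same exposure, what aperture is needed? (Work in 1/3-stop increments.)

f/1.8

Shutter speed: 1/60 → 1/80 → 1/100 → 1/125 → 1/160 → 1/200 → 1/250 → 1/320 — 2 1/3 stops shorter (darker).
ISO: 1250 → 1000 → 800 → 640 → 500 → 400 — 1 2/3 stops dropped (darker).
Net change so far: 4 stops darker. Offset with the aperture: f/7.1 → f/6.3 → f/5.6 → f/5 → f/4.5 → f/4 → f/3.5 → f/3.2 → f/2.8 → f/2.5 → f/2.2 → f/2 → f/1.8.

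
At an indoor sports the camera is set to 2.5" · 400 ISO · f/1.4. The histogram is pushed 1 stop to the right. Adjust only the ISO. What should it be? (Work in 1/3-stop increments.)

Overexposed by 1 stop → need 1 stop darker.
ISO: 400 → 320 → 250 → 200.

ISO 200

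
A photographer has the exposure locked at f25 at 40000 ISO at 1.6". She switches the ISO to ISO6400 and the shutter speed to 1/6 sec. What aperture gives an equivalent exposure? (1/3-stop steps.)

f/3.2

ISO: 40000 → 32000 → 25600 → 20000 → 16000 → 12800 → 10000 → 8000 → 6400 — 2 2/3 stops dropped (darker).
Shutter speed: 1.6 → 1.3 → 1 → 0.8 → 0.6 → 0.5 → 0.4 → 0.3 → 1/4 → 1/5 → 1/6 — 3 1/3 stops shorter (darker).
Net change so far: 6 stops darker. Offset with the aperture: f/25 → f/22 → f/20 → f/18 → f/16 → f/14 → f/13 → f/11 → f/10 → f/9 → f/8 → f/7.1 → f/6.3 → f/5.6 → f/5 → f/4.5 → f/4 → f/3.5 → f/3.2.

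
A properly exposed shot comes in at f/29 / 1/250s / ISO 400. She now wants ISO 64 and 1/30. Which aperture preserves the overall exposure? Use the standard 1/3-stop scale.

ISO: 400 → 320 → 250 → 200 → 160 → 125 → 100 → 80 → 64 — 2 2/3 stops dropped (darker).
Shutter speed: 1/250 → 1/200 → 1/160 → 1/125 → 1/100 → 1/80 → 1/60 → 1/50 → 1/40 → 1/30 — 3 stops longer (brighter).
Net change so far: 1/3 stop brighter. Offset with the aperture: f/29 → f/32.

f/32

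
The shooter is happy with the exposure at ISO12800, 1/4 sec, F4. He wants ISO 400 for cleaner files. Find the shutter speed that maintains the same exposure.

8 s

ISO: 12800 → 6400 → 3200 → 1600 → 800 → 400 — 5 stops lower (darker).
Need 5 stops brighter from the shutter speed: 1/4 → 1/2 → 1 → 2 → 4 → 8.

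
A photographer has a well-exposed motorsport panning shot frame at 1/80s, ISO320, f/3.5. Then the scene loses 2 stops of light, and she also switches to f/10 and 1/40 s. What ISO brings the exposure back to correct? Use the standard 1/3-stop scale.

ISO 5000

Scene light: 2 stops darker.
Aperture: f/3.5 → f/4 → f/4.5 → f/5 → f/5.6 → f/6.3 → f/7.1 → f/8 → f/9 → f/10 — 3 stops smaller aperture (darker).
Shutter speed: 1/80 → 1/60 → 1/50 → 1/40 — 1 stop slower (brighter).
Net so far: 4 stops darker. ISO: 320 → 400 → 500 → 640 → 800 → 1000 → 1250 → 1600 → 2000 → 2500 → 3200 → 4000 → 5000.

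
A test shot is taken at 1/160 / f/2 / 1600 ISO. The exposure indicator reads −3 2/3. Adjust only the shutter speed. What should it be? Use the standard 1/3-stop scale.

1/13s

Underexposed by 3 2/3 stops → need 3 2/3 stops brighter.
Shutter speed: 1/160 → 1/125 → 1/100 → 1/80 → 1/60 → 1/50 → 1/40 → 1/30 → 1/25 → 1/20 → 1/15 → 1/13.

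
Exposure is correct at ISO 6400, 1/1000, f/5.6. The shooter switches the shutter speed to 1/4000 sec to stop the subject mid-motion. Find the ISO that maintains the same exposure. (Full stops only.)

ISO 25600

Shutter speed: 1/1000 → 1/2000 → 1/4000 — 2 stops faster (darker).
Need 2 stops brighter from the ISO: 6400 → 12800 → 25600.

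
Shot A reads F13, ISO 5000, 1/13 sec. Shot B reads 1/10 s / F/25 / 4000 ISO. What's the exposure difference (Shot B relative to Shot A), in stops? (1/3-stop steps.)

Aperture: f/13 → f/14 → f/16 → f/18 → f/20 → f/22 → f/25 — 2 stops narrower (darker).
Shutter speed: 1/13 → 1/10 — 1/3 stop longer (brighter).
ISO: 5000 → 4000 — 1/3 stop lower (darker).
Net: −2 +1/3 −1/3 = −2 stops.

2 stops darker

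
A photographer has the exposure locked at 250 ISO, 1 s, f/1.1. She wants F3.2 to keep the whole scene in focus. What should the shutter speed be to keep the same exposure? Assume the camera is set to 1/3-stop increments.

Aperture: f/1.1 → f/1.2 → f/1.4 → f/1.6 → f/1.8 → f/2 → f/2.2 → f/2.5 → f/2.8 → f/3.2 — 3 stops narrower (darker).
Need 3 stops brighter from the shutter speed: 1 → 1.3 → 1.6 → 2 → 2.5 → 3.2 → 4 → 5 → 6 → 8.

8 s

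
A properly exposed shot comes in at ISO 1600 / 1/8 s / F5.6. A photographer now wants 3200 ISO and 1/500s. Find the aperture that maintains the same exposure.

ISO: 1600 → 3200 — 1 stop higher (brighter).
Shutter speed: 1/8 → 1/15 → 1/30 → 1/60 → 1/125 → 1/250 → 1/500 — 6 stops faster (darker).
Net change so far: 5 stops darker. Offset with the aperture: f/5.6 → f/4 → f/2.8 → f/2 → f/1.4 → f/1.0.

f/1.0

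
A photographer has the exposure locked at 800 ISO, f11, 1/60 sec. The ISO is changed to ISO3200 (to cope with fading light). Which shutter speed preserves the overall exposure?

1/250s

ISO: 800 → 1600 → 3200 — 2 stops higher (brighter).
Need 2 stops darker from the shutter speed: 1/60 → 1/125 → 1/250.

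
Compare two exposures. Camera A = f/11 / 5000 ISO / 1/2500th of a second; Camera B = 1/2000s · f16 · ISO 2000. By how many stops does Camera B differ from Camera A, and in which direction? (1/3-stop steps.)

2 stops darker

Aperture: f/11 → f/13 → f/14 → f/16 — 1 stop narrower (darker).
Shutter speed: 1/2500 → 1/2000 — 1/3 stop longer (brighter).
ISO: 5000 → 4000 → 3200 → 2500 → 2000 — 1 1/3 stops dropped (darker).
Net: −1 +1/3 −1 1/3 = −2 stops.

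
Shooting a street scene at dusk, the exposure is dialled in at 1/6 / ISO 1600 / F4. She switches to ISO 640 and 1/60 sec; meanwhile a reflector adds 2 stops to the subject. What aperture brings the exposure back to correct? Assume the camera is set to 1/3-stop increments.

f/1.6

Scene light: 2 stops brighter.
ISO: 1600 → 1250 → 1000 → 800 → 640 — 1 1/3 stops dropped (darker).
Shutter speed: 1/6 → 1/8 → 1/10 → 1/13 → 1/15 → 1/20 → 1/25 → 1/30 → 1/40 → 1/50 → 1/60 — 3 1/3 stops shorter (darker).
Net so far: 2 2/3 stops darker. Aperture: f/4 → f/3.5 → f/3.2 → f/2.8 → f/2.5 → f/2.2 → f/2 → f/1.8 → f/1.6.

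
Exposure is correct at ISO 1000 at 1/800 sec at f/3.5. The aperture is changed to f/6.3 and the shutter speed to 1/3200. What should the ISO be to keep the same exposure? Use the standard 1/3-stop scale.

ISO 12800

Aperture: f/3.5 → f/4 → f/4.5 → f/5 → f/5.6 → f/6.3 — 1 2/3 stops stopped down (darker).
Shutter speed: 1/800 → 1/1000 → 1/1250 → 1/1600 → 1/2000 → 1/2500 → 1/3200 — 2 stops shorter (darker).
Net change so far: 3 2/3 stops darker. Offset with the ISO: 1000 → 1250 → 1600 → 2000 → 2500 → 3200 → 4000 → 5000 → 6400 → 8000 → 10000 → 12800.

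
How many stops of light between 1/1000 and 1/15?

1/1000 → 1/500 → 1/250 → 1/125 → 1/60 → 1/30 → 1/15 — count the steps: 6 stops.

6 stops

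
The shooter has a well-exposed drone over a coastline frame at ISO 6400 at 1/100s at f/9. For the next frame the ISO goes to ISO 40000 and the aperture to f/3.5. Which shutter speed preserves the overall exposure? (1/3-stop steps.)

ISO: 6400 → 8000 → 10000 → 12800 → 16000 → 20000 → 25600 → 32000 → 40000 — 2 2/3 stops higher (brighter).
Aperture: f/9 → f/8 → f/7.1 → f/6.3 → f/5.6 → f/5 → f/4.5 → f/4 → f/3.5 — 2 2/3 stops larger aperture (brighter).
Net change so far: 5 1/3 stops brighter. Offset with the shutter speed: 1/100 → 1/125 → 1/160 → 1/200 → 1/250 → 1/320 → 1/400 → 1/500 → 1/640 → 1/800 → 1/1000 → 1/1250 → 1/1600 → 1/2000 → 1/2500 → 1/3200 → 1/4000.

1/4000s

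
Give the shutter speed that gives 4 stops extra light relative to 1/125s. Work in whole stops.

1/8s

Shutter speed: 1/125 → 1/60 → 1/30 → 1/15 → 1/8 — 4 stops longer (brighter).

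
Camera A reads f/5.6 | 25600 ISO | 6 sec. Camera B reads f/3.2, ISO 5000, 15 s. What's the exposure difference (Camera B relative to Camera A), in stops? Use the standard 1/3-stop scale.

2/3 stop brighter

Aperture: f/5.6 → f/5 → f/4.5 → f/4 → f/3.5 → f/3.2 — 1 2/3 stops opened up (brighter).
Shutter speed: 6 → 8 → 10 → 13 → 15 — 1 1/3 stops slower (brighter).
ISO: 25600 → 20000 → 16000 → 12800 → 10000 → 8000 → 6400 → 5000 — 2 1/3 stops lower (darker).
Net: +1 2/3 +1 1/3 −2 1/3 = +2/3 stops.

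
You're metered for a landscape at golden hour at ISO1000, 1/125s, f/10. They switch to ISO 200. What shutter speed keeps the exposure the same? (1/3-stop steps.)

ISO: 1000 → 800 → 640 → 500 → 400 → 320 → 250 → 200 — 2 1/3 stops dropped (darker).
Need 2 1/3 stops brighter from the shutter speed: 1/125 → 1/100 → 1/80 → 1/60 → 1/50 → 1/40 → 1/30 → 1/25.

1/25s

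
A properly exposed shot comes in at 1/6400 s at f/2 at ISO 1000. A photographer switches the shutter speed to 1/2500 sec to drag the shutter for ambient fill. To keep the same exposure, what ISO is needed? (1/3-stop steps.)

ISO 400

Shutter speed: 1/6400 → 1/5000 → 1/4000 → 1/3200 → 1/2500 — 1 1/3 stops longer (brighter).
Need 1 1/3 stops darker from the ISO: 1000 → 800 → 640 → 500 → 400.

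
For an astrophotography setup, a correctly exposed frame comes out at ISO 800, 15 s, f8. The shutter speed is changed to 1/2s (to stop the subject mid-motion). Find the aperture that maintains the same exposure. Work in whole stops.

Shutter speed: 15 → 8 → 4 → 2 → 1 → 1/2 — 5 stops faster (darker).
Need 5 stops brighter from the aperture: f/8 → f/5.6 → f/4 → f/2.8 → f/2 → f/1.4.

f/1.4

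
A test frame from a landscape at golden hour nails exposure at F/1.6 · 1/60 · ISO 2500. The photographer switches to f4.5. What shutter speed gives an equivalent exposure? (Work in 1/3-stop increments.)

Aperture: f/1.6 → f/1.8 → f/2 → f/2.2 → f/2.5 → f/2.8 → f/3.2 → f/3.5 → f/4 → f/4.5 — 3 stops smaller aperture (darker).
Need 3 stops brighter from the shutter speed: 1/60 → 1/50 → 1/40 → 1/30 → 1/25 → 1/20 → 1/15 → 1/13 → 1/10 → 1/8.

1/8s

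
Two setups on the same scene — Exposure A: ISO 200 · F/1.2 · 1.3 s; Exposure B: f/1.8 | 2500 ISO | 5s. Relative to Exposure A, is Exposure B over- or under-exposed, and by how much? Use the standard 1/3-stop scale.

Aperture: f/1.2 → f/1.4 → f/1.6 → f/1.8 — 1 stop narrower (darker).
Shutter speed: 1.3 → 1.6 → 2 → 2.5 → 3.2 → 4 → 5 — 2 stops slower (brighter).
ISO: 200 → 250 → 320 → 400 → 500 → 640 → 800 → 1000 → 1250 → 1600 → 2000 → 2500 — 3 2/3 stops raised (brighter).
Net: −1 +2 +3 2/3 = +4 2/3 stops.

4 2/3 stops brighter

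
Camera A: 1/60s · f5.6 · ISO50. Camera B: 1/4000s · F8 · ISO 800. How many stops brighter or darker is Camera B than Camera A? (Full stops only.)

3 stops darker

Aperture: f/5.6 → f/8 — 1 stop narrower (darker).
Shutter speed: 1/60 → 1/125 → 1/250 → 1/500 → 1/1000 → 1/2000 → 1/4000 — 6 stops shorter (darker).
ISO: 50 → 100 → 200 → 400 → 800 — 4 stops raised (brighter).
Net: −1 −6 +4 = −3 stops.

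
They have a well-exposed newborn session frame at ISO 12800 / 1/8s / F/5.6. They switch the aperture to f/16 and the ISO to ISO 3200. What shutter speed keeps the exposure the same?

4 s

Aperture: f/5.6 → f/8 → f/11 → f/16 — 3 stops smaller aperture (darker).
ISO: 12800 → 6400 → 3200 — 2 stops lower (darker).
Net change so far: 5 stops darker. Offset with the shutter speed: 1/8 → 1/4 → 1/2 → 1 → 2 → 4.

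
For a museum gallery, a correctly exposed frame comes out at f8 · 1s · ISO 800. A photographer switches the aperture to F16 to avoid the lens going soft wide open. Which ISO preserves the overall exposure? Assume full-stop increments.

ISO 3200

Aperture: f/8 → f/11 → f/16 — 2 stops smaller aperture (darker).
Need 2 stops brighter from the ISO: 800 → 1600 → 3200.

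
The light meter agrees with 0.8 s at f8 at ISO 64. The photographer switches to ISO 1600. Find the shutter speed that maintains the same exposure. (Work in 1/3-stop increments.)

1/30s

ISO: 64 → 80 → 100 → 125 → 160 → 200 → 250 → 320 → 400 → 500 → 640 → 800 → 1000 → 1250 → 1600 — 4 2/3 stops raised (brighter).
Need 4 2/3 stops darker from the shutter speed: 0.8 → 0.6 → 0.5 → 0.4 → 0.3 → 1/4 → 1/5 → 1/6 → 1/8 → 1/10 → 1/13 → 1/15 → 1/20 → 1/25 → 1/30.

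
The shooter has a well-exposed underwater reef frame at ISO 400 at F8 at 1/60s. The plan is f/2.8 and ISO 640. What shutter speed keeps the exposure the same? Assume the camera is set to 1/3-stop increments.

Aperture: f/8 → f/7.1 → f/6.3 → f/5.6 → f/5 → f/4.5 → f/4 → f/3.5 → f/3.2 → f/2.8 — 3 stops opened up (brighter).
ISO: 400 → 500 → 640 — 2/3 stop raised (brighter).
Net change so far: 3 2/3 stops brighter. Offset with the shutter speed: 1/60 → 1/80 → 1/100 → 1/125 → 1/160 → 1/200 → 1/250 → 1/320 → 1/400 → 1/500 → 1/640 → 1/800.

1/800s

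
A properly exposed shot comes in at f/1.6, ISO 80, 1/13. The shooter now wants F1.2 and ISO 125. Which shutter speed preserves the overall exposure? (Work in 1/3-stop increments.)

1/30s

Aperture: f/1.6 → f/1.4 → f/1.2 — 2/3 stop wider (brighter).
ISO: 80 → 100 → 125 — 2/3 stop raised (brighter).
Net change so far: 1 1/3 stops brighter. Offset with the shutter speed: 1/13 → 1/15 → 1/20 → 1/25 → 1/30.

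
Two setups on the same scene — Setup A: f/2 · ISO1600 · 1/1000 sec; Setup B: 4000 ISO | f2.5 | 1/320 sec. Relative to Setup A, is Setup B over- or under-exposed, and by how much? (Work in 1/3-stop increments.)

2 1/3 stops brighter

Aperture: f/2 → f/2.2 → f/2.5 — 2/3 stop narrower (darker).
Shutter speed: 1/1000 → 1/800 → 1/640 → 1/500 → 1/400 → 1/320 — 1 2/3 stops longer (brighter).
ISO: 1600 → 2000 → 2500 → 3200 → 4000 — 1 1/3 stops higher (brighter).
Net: −2/3 +1 2/3 +1 1/3 = +2 1/3 stops.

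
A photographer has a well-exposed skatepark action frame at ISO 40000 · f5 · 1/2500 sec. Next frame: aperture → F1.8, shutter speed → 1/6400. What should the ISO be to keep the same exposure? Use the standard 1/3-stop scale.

Aperture: f/5 → f/4.5 → f/4 → f/3.5 → f/3.2 → f/2.8 → f/2.5 → f/2.2 → f/2 → f/1.8 — 3 stops wider (brighter).
Shutter speed: 1/2500 → 1/3200 → 1/4000 → 1/5000 → 1/6400 — 1 1/3 stops shorter (darker).
Net change so far: 1 2/3 stops brighter. Offset with the ISO: 40000 → 32000 → 25600 → 20000 → 16000 → 12800.

ISO 12800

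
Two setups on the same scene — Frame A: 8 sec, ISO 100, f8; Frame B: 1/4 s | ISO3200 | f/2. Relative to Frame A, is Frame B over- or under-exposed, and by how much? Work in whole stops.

Aperture: f/8 → f/5.6 → f/4 → f/2.8 → f/2 — 4 stops wider (brighter).
Shutter speed: 8 → 4 → 2 → 1 → 1/2 → 1/4 — 5 stops shorter (darker).
ISO: 100 → 200 → 400 → 800 → 1600 → 3200 — 5 stops raised (brighter).
Net: +4 −5 +5 = +4 stops.

4 stops brighter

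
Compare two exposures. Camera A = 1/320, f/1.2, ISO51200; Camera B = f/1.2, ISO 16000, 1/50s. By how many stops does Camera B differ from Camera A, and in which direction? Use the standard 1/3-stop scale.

1 stop brighter

Aperture: unchanged.
Shutter speed: 1/320 → 1/250 → 1/200 → 1/160 → 1/125 → 1/100 → 1/80 → 1/60 → 1/50 — 2 2/3 stops slower (brighter).
ISO: 51200 → 40000 → 32000 → 25600 → 20000 → 16000 — 1 2/3 stops dropped (darker).
Net: +2 2/3 −1 2/3 = +1 stop.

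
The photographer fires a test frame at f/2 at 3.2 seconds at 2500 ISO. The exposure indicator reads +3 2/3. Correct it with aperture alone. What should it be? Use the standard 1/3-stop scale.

f/7.1

Overexposed by 3 2/3 stops → need 3 2/3 stops darker.
Aperture: f/2 → f/2.2 → f/2.5 → f/2.8 → f/3.2 → f/3.5 → f/4 → f/4.5 → f/5 → f/5.6 → f/6.3 → f/7.1.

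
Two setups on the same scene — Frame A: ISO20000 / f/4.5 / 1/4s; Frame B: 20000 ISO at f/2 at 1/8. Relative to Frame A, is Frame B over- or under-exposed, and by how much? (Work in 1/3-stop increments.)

1 1/3 stops brighter

Aperture: f/4.5 → f/4 → f/3.5 → f/3.2 → f/2.8 → f/2.5 → f/2.2 → f/2 — 2 1/3 stops opened up (brighter).
Shutter speed: 1/4 → 1/5 → 1/6 → 1/8 — 1 stop faster (darker).
ISO: unchanged.
Net: +2 1/3 −1 = +1 1/3 stops.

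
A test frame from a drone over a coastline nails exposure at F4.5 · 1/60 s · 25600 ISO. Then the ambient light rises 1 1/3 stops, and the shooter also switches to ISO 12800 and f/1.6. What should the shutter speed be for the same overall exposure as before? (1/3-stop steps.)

Scene light: 1 1/3 stops brighter.
ISO: 25600 → 20000 → 16000 → 12800 — 1 stop dropped (darker).
Aperture: f/4.5 → f/4 → f/3.5 → f/3.2 → f/2.8 → f/2.5 → f/2.2 → f/2 → f/1.8 → f/1.6 — 3 stops larger aperture (brighter).
Net so far: 3 1/3 stops brighter. Shutter speed: 1/60 → 1/80 → 1/100 → 1/125 → 1/160 → 1/200 → 1/250 → 1/320 → 1/400 → 1/500 → 1/640.

1/640s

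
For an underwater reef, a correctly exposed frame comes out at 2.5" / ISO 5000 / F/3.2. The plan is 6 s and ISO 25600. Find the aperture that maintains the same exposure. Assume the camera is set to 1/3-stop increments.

Shutter speed: 2.5 → 3.2 → 4 → 5 → 6 — 1 1/3 stops longer (brighter).
ISO: 5000 → 6400 → 8000 → 10000 → 12800 → 16000 → 20000 → 25600 — 2 1/3 stops higher (brighter).
Net change so far: 3 2/3 stops brighter. Offset with the aperture: f/3.2 → f/3.5 → f/4 → f/4.5 → f/5 → f/5.6 → f/6.3 → f/7.1 → f/8 → f/9 → f/10 → f/11.

f/11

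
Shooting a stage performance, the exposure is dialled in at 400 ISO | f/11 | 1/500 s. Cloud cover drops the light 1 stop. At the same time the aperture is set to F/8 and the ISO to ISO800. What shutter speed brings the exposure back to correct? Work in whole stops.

Scene light: 1 stop darker.
Aperture: f/11 → f/8 — 1 stop opened up (brighter).
ISO: 400 → 800 — 1 stop raised (brighter).
Net so far: 1 stop brighter. Shutter speed: 1/500 → 1/1000.

1/1000s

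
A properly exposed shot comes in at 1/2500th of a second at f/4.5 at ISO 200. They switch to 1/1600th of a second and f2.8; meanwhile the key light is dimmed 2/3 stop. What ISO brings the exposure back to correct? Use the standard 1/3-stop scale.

ISO 80

Scene light: 2/3 stop darker.
Shutter speed: 1/2500 → 1/2000 → 1/1600 — 2/3 stop slower (brighter).
Aperture: f/4.5 → f/4 → f/3.5 → f/3.2 → f/2.8 — 1 1/3 stops larger aperture (brighter).
Net so far: 1 1/3 stops brighter. ISO: 200 → 160 → 125 → 100 → 80.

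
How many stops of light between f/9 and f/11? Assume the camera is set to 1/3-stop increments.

2/3 stop

f/9 → f/10 → f/11 — count the steps: 2 third-stops = 2/3 stop.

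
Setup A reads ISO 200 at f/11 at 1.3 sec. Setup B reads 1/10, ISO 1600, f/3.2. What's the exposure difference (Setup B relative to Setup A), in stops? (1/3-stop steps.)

3 stops brighter

Aperture: f/11 → f/10 → f/9 → f/8 → f/7.1 → f/6.3 → f/5.6 → f/5 → f/4.5 → f/4 → f/3.5 → f/3.2 — 3 2/3 stops opened up (brighter).
Shutter speed: 1.3 → 1 → 0.8 → 0.6 → 0.5 → 0.4 → 0.3 → 1/4 → 1/5 → 1/6 → 1/8 → 1/10 — 3 2/3 stops shorter (darker).
ISO: 200 → 250 → 320 → 400 → 500 → 640 → 800 → 1000 → 1250 → 1600 — 3 stops raised (brighter).
Net: +3 2/3 −3 2/3 +3 = +3 stops.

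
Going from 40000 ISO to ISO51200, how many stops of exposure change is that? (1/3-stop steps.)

40000 → 51200 — count the steps: 1 third-stops = 1/3 stop.

1/3 stop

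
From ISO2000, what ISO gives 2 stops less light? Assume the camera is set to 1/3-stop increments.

ISO 500

ISO: 2000 → 1600 → 1250 → 1000 → 800 → 640 → 500 — 2 stops lower (darker).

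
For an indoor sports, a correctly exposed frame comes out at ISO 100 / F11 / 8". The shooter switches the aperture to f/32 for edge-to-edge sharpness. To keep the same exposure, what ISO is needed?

Aperture: f/11 → f/16 → f/22 → f/32 — 3 stops smaller aperture (darker).
Need 3 stops brighter from the ISO: 100 → 200 → 400 → 800.

ISO 800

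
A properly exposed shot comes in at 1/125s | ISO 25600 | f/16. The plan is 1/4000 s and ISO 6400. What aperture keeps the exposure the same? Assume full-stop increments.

f/1.4

Shutter speed: 1/125 → 1/250 → 1/500 → 1/1000 → 1/2000 → 1/4000 — 5 stops shorter (darker).
ISO: 25600 → 12800 → 6400 — 2 stops lower (darker).
Net change so far: 7 stops darker. Offset with the aperture: f/16 → f/11 → f/8 → f/5.6 → f/4 → f/2.8 → f/2 → f/1.4.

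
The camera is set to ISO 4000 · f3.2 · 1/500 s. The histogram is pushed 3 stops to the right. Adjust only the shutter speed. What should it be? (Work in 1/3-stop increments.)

Overexposed by 3 stops → need 3 stops darker.
Shutter speed: 1/500 → 1/640 → 1/800 → 1/1000 → 1/1250 → 1/1600 → 1/2000 → 1/2500 → 1/3200 → 1/4000.

1/4000s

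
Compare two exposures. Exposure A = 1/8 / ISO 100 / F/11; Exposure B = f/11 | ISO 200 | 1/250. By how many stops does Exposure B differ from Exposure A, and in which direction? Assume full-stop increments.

4 stops darker

Aperture: unchanged.
Shutter speed: 1/8 → 1/15 → 1/30 → 1/60 → 1/125 → 1/250 — 5 stops faster (darker).
ISO: 100 → 200 — 1 stop higher (brighter).
Net: −5 +1 = −4 stops.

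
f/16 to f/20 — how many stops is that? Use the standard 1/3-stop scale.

2/3 stop

f/16 → f/18 → f/20 — count the steps: 2 third-stops = 2/3 stop.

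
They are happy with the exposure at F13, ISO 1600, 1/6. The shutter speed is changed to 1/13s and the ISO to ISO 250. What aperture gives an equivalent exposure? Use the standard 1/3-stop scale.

Shutter speed: 1/6 → 1/8 → 1/10 → 1/13 — 1 stop shorter (darker).
ISO: 1600 → 1250 → 1000 → 800 → 640 → 500 → 400 → 320 → 250 — 2 2/3 stops lower (darker).
Net change so far: 3 2/3 stops darker. Offset with the aperture: f/13 → f/11 → f/10 → f/9 → f/8 → f/7.1 → f/6.3 → f/5.6 → f/5 → f/4.5 → f/4 → f/3.5.

f/3.5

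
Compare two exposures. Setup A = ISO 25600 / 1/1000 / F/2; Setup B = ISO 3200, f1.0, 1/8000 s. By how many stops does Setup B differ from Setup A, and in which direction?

Aperture: f/2 → f/1.4 → f/1.0 — 2 stops wider (brighter).
Shutter speed: 1/1000 → 1/2000 → 1/4000 → 1/8000 — 3 stops faster (darker).
ISO: 25600 → 12800 → 6400 → 3200 — 3 stops lower (darker).
Net: +2 −3 −3 = −4 stops.

4 stops darker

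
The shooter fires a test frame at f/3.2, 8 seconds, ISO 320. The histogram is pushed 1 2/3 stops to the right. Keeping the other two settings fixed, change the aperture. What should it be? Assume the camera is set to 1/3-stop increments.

Overexposed by 1 2/3 stops → need 1 2/3 stops darker.
Aperture: f/3.2 → f/3.5 → f/4 → f/4.5 → f/5 → f/5.6.

f/5.6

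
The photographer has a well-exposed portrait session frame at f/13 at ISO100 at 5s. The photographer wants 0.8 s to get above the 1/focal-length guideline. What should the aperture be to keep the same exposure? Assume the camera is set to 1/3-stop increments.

f/5

Shutter speed: 5 → 4 → 3.2 → 2.5 → 2 → 1.6 → 1.3 → 1 → 0.8 — 2 2/3 stops faster (darker).
Need 2 2/3 stops brighter from the aperture: f/13 → f/11 → f/10 → f/9 → f/8 → f/7.1 → f/6.3 → f/5.6 → f/5.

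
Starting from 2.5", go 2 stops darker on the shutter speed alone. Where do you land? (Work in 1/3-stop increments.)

Shutter speed: 2.5 → 2 → 1.6 → 1.3 → 1 → 0.8 → 0.6 — 2 stops faster (darker).

0.6 s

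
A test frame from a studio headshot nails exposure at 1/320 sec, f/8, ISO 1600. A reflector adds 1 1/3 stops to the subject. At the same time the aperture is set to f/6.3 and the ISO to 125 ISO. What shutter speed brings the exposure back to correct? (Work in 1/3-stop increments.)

Scene light: 1 1/3 stops brighter.
Aperture: f/8 → f/7.1 → f/6.3 — 2/3 stop larger aperture (brighter).
ISO: 1600 → 1250 → 1000 → 800 → 640 → 500 → 400 → 320 → 250 → 200 → 160 → 125 — 3 2/3 stops lower (darker).
Net so far: 1 2/3 stops darker. Shutter speed: 1/320 → 1/250 → 1/200 → 1/160 → 1/125 → 1/100.

1/100s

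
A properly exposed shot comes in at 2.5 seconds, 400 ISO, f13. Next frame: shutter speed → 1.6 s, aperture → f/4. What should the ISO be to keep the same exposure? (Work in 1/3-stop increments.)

ISO 64

Shutter speed: 2.5 → 2 → 1.6 — 2/3 stop shorter (darker).
Aperture: f/13 → f/11 → f/10 → f/9 → f/8 → f/7.1 → f/6.3 → f/5.6 → f/5 → f/4.5 → f/4 — 3 1/3 stops wider (brighter).
Net change so far: 2 2/3 stops brighter. Offset with the ISO: 400 → 320 → 250 → 200 → 160 → 125 → 100 → 80 → 64.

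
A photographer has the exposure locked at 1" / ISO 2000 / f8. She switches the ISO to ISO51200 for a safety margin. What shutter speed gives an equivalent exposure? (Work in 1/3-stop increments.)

ISO: 2000 → 2500 → 3200 → 4000 → 5000 → 6400 → 8000 → 10000 → 12800 → 16000 → 20000 → 25600 → 32000 → 40000 → 51200 — 4 2/3 stops higher (brighter).
Need 4 2/3 stops darker from the shutter speed: 1 → 0.8 → 0.6 → 0.5 → 0.4 → 0.3 → 1/4 → 1/5 → 1/6 → 1/8 → 1/10 → 1/13 → 1/15 → 1/20 → 1/25.

1/25s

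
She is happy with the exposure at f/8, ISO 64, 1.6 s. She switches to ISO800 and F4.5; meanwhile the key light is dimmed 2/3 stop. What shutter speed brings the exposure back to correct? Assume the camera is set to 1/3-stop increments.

1/15s

Scene light: 2/3 stop darker.
ISO: 64 → 80 → 100 → 125 → 160 → 200 → 250 → 320 → 400 → 500 → 640 → 800 — 3 2/3 stops raised (brighter).
Aperture: f/8 → f/7.1 → f/6.3 → f/5.6 → f/5 → f/4.5 — 1 2/3 stops wider (brighter).
Net so far: 4 2/3 stops brighter. Shutter speed: 1.6 → 1.3 → 1 → 0.8 → 0.6 → 0.5 → 0.4 → 0.3 → 1/4 → 1/5 → 1/6 → 1/8 → 1/10 → 1/13 → 1/15.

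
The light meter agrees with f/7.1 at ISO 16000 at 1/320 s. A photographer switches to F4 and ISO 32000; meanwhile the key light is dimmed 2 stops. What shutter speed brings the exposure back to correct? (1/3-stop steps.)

1/500s

Scene light: 2 stops darker.
Aperture: f/7.1 → f/6.3 → f/5.6 → f/5 → f/4.5 → f/4 — 1 2/3 stops wider (brighter).
ISO: 16000 → 20000 → 25600 → 32000 — 1 stop raised (brighter).
Net so far: 2/3 stop brighter. Shutter speed: 1/320 → 1/400 → 1/500.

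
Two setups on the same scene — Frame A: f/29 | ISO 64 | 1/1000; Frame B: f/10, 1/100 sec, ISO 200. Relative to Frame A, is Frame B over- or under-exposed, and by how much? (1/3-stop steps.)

8 stops brighter

Aperture: f/29 → f/25 → f/22 → f/20 → f/18 → f/16 → f/14 → f/13 → f/11 → f/10 — 3 stops wider (brighter).
Shutter speed: 1/1000 → 1/800 → 1/640 → 1/500 → 1/400 → 1/320 → 1/250 → 1/200 → 1/160 → 1/125 → 1/100 — 3 1/3 stops longer (brighter).
ISO: 64 → 80 → 100 → 125 → 160 → 200 — 1 2/3 stops higher (brighter).
Net: +3 +3 1/3 +1 2/3 = +8 stops.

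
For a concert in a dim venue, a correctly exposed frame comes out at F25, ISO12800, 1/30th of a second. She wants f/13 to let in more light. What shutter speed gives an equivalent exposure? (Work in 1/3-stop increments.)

Aperture: f/25 → f/22 → f/20 → f/18 → f/16 → f/14 → f/13 — 2 stops opened up (brighter).
Need 2 stops darker from the shutter speed: 1/30 → 1/40 → 1/50 → 1/60 → 1/80 → 1/100 → 1/125.

1/125s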